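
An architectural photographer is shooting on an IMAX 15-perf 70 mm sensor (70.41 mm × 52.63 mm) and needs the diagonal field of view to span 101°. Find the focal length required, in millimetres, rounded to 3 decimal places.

36.232 mm

Sensor diagonal = √(70.41² + 52.63²) = √7727.4850 ≈ 87.9061 mm.
From α = 2·arctan(d/2f) we get f = d / (2·tan(α/2)).
With d = 87.9061 mm and α/2 = 50.5°, tan(α/2) ≈ 1.21310, so f ≈ 87.9061 / 2.42619 ≈ 36.2321 mm.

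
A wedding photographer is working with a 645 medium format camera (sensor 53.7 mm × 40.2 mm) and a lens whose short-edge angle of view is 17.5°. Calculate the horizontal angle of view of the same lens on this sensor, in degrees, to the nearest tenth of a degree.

23.2°

From the short-edge AOV: f = 40.2 / (2·tan(8.75°)) = 40.2 / 0.30783 ≈ 130.5918 mm.
Horizontal AOV = 2·arctan(53.7 / (2 × 130.5918)) = 2·arctan(0.20560) ≈ 23.2365°.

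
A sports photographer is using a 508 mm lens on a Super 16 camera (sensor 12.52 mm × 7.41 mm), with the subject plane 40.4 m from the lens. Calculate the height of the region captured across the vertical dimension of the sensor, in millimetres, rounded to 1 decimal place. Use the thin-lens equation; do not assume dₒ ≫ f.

dₒ: 40.4 m = 40400 mm.
Similar triangles through the lens centre give W/dₒ = h/dᵢ; with 1/f = 1/dₒ + 1/dᵢ this gives W = h·(dₒ − f)/f.
W = 7.41 mm × (40400 − 508) / 508 = 7.41 × 78.5276 ≈ 581.889 mm.

581.9 mm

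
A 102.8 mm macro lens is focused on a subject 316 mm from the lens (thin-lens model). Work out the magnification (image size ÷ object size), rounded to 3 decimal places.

0.482×

Thin lens: 1/f = 1/dₒ + 1/dᵢ → 1/dᵢ = 1/102.8 − 1/316 = 0.0065631 mm⁻¹, so dᵢ ≈ 152.3677 mm.
Magnification m = dᵢ/dₒ = 152.3677/316 ≈ 0.48218.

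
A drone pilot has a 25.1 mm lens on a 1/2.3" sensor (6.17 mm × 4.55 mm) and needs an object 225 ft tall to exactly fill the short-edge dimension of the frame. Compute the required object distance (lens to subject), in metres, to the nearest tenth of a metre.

W: 225 ft × 304.8 mm/ft = 68580.00 mm.
Magnification m = h/W = dᵢ/dₒ; combined with 1/f = 1/dₒ + 1/dᵢ this gives dₒ = f·(1 + W/h).
dₒ = 25.1 mm × (1 + 68580/4.55) = 25.1 × 15073.5270 ≈ 378345.527 mm = 378.346 m.

378.3 m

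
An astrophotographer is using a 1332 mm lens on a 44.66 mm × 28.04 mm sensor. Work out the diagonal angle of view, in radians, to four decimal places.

0.0396 rad

Sensor diagonal = √(44.66² + 28.04²) = √2780.7572 ≈ 52.7329 mm.
Angle of view α = 2·arctan(d/2f) with d = 52.7329 mm and f = 1332 mm.
d/2f = 0.01979; arctan(0.01979) ≈ 0.0198 rad, so α ≈ 0.0396 rad.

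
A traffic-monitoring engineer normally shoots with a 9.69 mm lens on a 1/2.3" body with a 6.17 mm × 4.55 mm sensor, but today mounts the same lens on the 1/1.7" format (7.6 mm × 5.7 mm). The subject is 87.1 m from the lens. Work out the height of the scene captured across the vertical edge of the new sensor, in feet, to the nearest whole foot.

The focal length stays 9.69 mm; the relevant sensor dimension is now h = 5.7 mm. Object distance dₒ = 87.1 m = 87100 mm.
Thin-lens field height W = h·(dₒ − f)/f = 5.7 × (87100 − 9.69)/9.69 ≈ 51229.594 mm = 51229.594/304.8 ft = 168.076 ft.

168 ft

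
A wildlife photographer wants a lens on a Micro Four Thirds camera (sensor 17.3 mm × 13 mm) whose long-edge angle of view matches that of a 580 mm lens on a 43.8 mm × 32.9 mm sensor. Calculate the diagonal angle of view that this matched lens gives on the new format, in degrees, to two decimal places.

Equal long-edge AOV ⇒ f₂ = f₁ · 17.3/43.8 = 580 × 0.39498 ≈ 229.0868 mm.
Sensor diagonal = √(17.3² + 13²) = √468.2900 ≈ 21.6400 mm.
Diagonal AOV on the new format = 2·arctan(21.6400 / (2 × 229.0868)) = 2·arctan(0.04723) ≈ 5.4083°.

5.41°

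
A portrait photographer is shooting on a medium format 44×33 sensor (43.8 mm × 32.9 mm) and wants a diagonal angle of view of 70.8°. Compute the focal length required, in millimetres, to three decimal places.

38.541 mm

Sensor diagonal = √(43.8² + 32.9²) = √3000.8500 ≈ 54.7800 mm.
From α = 2·arctan(d/2f) we get f = d / (2·tan(α/2)).
With d = 54.7800 mm and α/2 = 35.4°, tan(α/2) ≈ 0.71066, so f ≈ 54.7800 / 1.42133 ≈ 38.5415 mm.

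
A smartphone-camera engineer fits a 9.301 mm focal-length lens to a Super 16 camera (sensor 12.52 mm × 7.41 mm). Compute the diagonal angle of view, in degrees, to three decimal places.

Sensor diagonal = √(12.52² + 7.41²) = √211.6585 ≈ 14.5485 mm.
Angle of view α = 2·arctan(d/2f) with d = 14.5485 mm and f = 9.301 mm.
d/2f = 0.78209; arctan(0.78209) ≈ 38.0287°, so α ≈ 76.0574°.

76.057°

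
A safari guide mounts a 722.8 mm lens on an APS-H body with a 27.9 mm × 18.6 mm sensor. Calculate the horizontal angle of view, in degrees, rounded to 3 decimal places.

2.211°

Angle of view α = 2·arctan(w/2f) with w = 27.9 mm and f = 722.8 mm.
w/2f = 0.01930; arctan(0.01930) ≈ 1.1057°, so α ≈ 2.2113°.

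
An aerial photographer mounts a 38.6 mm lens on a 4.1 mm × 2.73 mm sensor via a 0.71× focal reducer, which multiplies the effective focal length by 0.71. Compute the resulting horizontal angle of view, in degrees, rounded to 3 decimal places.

Effective focal length f = 38.6 × 0.71 = 27.406 mm.
α = 2·arctan(4.1 / (2 × 27.406)) = 2·arctan(0.07480) ≈ 8.5556°.

8.556°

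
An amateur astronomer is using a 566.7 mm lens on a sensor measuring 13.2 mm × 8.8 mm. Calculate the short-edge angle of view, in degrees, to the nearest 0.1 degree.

Angle of view α = 2·arctan(h/2f) with h = 8.8 mm and f = 566.7 mm.
h/2f = 0.00776; arctan(0.00776) ≈ 0.4448°, so α ≈ 0.8897°.

0.9°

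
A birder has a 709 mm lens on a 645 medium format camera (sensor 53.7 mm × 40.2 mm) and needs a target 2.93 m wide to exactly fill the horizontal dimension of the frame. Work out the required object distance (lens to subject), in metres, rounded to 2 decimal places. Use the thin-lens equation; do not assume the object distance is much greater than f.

W: 2.93 m = 2930 mm.
Magnification m = w/W = dᵢ/dₒ; combined with 1/f = 1/dₒ + 1/dᵢ this gives dₒ = f·(1 + W/w).
dₒ = 709 mm × (1 + 2930/53.7) = 709 × 55.5624 ≈ 39393.730 mm = 39.3937 m.

39.39 m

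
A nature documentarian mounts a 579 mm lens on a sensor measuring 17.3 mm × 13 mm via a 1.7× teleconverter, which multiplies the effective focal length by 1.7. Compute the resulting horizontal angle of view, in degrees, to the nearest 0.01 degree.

1.01°

Effective focal length f = 579 × 1.7 = 984.3 mm.
α = 2·arctan(17.3 / (2 × 984.3)) = 2·arctan(0.00879) ≈ 1.0070°.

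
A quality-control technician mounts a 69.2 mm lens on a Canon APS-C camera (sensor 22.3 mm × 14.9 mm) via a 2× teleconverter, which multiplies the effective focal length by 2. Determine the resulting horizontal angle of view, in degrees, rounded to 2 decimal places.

9.21°

Effective focal length f = 69.2 × 2 = 138.4 mm.
α = 2·arctan(22.3 / (2 × 138.4)) = 2·arctan(0.08056) ≈ 9.2120°.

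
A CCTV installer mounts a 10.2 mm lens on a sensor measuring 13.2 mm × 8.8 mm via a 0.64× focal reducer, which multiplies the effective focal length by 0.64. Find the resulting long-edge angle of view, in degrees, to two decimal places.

90.63°

Effective focal length f = 10.2 × 0.64 = 6.528 mm.
α = 2·arctan(13.2 / (2 × 6.528)) = 2·arctan(1.01103) ≈ 90.6285°.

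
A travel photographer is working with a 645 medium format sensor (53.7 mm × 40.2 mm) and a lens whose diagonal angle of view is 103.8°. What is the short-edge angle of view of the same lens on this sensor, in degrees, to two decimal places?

74.78°

Sensor diagonal = √(53.7² + 40.2²) = √4499.7300 ≈ 67.0800 mm.
From the diagonal AOV: f = 67.0800 / (2·tan(51.9°)) = 67.0800 / 2.55069 ≈ 26.2987 mm.
Short-edge AOV = 2·arctan(40.2 / (2 × 26.2987)) = 2·arctan(0.76430) ≈ 74.7810°.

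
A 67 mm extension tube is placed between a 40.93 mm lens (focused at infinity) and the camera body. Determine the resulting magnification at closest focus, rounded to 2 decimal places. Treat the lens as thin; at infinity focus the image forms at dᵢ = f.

The tube moves the image plane from f to f + e, so dᵢ = 40.93 + 67 = 107.93 mm. Focus is achieved when 1/f = 1/dₒ + 1/dᵢ, giving dₒ = 1/(1/f − 1/(f+e)).
Magnification m = dᵢ/dₒ = (f+e)·(1/f − 1/(f+e)) = e/f = 67/40.93 ≈ 1.6369.

1.64×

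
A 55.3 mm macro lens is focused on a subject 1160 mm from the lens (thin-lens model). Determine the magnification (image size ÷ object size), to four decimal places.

0.0501×

Thin lens: 1/f = 1/dₒ + 1/dᵢ → 1/dᵢ = 1/55.3 − 1/1160 = 0.0172211 mm⁻¹, so dᵢ ≈ 58.0683 mm.
Magnification m = dᵢ/dₒ = 58.0683/1160 ≈ 0.05006.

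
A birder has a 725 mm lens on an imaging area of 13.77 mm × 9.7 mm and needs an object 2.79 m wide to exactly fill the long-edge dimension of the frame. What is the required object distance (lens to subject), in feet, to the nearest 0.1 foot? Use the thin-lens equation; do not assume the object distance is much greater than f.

484.3 ft

W: 2.79 m = 2790 mm.
Magnification m = w/W = dᵢ/dₒ; combined with 1/f = 1/dₒ + 1/dᵢ this gives dₒ = f·(1 + W/w).
dₒ = 725 mm × (1 + 2790/13.77) = 725 × 203.6144 ≈ 147620.425 mm = 147620.425/304.8 ft = 484.319 ft.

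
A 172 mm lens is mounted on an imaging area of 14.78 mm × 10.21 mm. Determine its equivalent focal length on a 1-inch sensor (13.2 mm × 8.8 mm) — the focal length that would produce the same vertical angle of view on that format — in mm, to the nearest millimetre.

148 mm

Equal angle of view means equal height/f ratio, so f₂ = f₁ · (height₂/height₁) = 172 × 8.8/10.21.
f₂ = 172 × 0.86190 ≈ 148.247 mm.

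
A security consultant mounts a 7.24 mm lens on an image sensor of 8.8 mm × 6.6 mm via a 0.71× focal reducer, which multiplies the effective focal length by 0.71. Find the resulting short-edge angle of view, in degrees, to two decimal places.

65.40°

Effective focal length f = 7.24 × 0.71 = 5.1404 mm.
α = 2·arctan(6.6 / (2 × 5.1404)) = 2·arctan(0.64197) ≈ 65.3988°.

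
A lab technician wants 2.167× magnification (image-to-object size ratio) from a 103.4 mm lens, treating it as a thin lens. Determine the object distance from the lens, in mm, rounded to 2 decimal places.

With m = dᵢ/dₒ and 1/f = 1/dₒ + 1/dᵢ, substituting dᵢ = m·dₒ gives 1/f = (1 + 1/m)/dₒ, hence dₒ = f·(1 + 1/m).
dₒ = 103.4 × (1 + 1/2.167) = 103.4 × 1.46147 ≈ 151.116 mm.

151.12 mm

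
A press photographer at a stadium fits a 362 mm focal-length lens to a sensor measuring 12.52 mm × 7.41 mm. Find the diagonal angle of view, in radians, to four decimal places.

0.0402 rad

Sensor diagonal = √(12.52² + 7.41²) = √211.6585 ≈ 14.5485 mm.
Angle of view α = 2·arctan(d/2f) with d = 14.5485 mm and f = 362 mm.
d/2f = 0.02009; arctan(0.02009) ≈ 0.0201 rad, so α ≈ 0.0402 rad.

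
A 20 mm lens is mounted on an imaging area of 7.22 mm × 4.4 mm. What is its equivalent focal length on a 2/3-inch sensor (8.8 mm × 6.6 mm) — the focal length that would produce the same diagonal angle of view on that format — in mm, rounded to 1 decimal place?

26.0 mm

Sensor diagonal = √(7.22² + 4.4²) = √71.4884 ≈ 8.4551 mm.
Sensor diagonal = √(8.8² + 6.6²) = √121.0000 ≈ 11.0000 mm.
Equal angle of view means equal diagonal/f ratio, so f₂ = f₁ · (diagonal₂/diagonal₁) = 20 × 11.0000/8.4551.
f₂ = 20 × 1.30099 ≈ 26.020 mm.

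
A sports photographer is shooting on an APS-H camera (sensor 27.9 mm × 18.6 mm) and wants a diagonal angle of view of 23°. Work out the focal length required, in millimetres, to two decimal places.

82.41 mm

Sensor diagonal = √(27.9² + 18.6²) = √1124.3700 ≈ 33.5316 mm.
From α = 2·arctan(d/2f) we get f = d / (2·tan(α/2)).
With d = 33.5316 mm and α/2 = 11.5°, tan(α/2) ≈ 0.20345, so f ≈ 33.5316 / 0.40690 ≈ 82.4066 mm.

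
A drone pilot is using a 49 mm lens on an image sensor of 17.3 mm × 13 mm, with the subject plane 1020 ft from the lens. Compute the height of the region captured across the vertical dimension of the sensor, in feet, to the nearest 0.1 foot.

dₒ: 1020 ft × 304.8 mm/ft = 310895.99 mm.
Similar triangles through the lens centre give W/dₒ = h/dᵢ; with 1/f = 1/dₒ + 1/dᵢ this gives W = h·(dₒ − f)/f.
W = 13 mm × (310896 − 49) / 49 = 13 × 6343.8161 ≈ 82469.610 mm = 82469.610/304.8 ft = 270.57 ft.

270.6 ft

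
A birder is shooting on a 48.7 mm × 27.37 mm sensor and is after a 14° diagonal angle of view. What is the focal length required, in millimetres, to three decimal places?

Sensor diagonal = √(48.7² + 27.37²) = √3120.8069 ≈ 55.8642 mm.
From α = 2·arctan(d/2f) we get f = d / (2·tan(α/2)).
With d = 55.8642 mm and α/2 = 7°, tan(α/2) ≈ 0.12278, so f ≈ 55.8642 / 0.24557 ≈ 227.4886 mm.

227.489 mm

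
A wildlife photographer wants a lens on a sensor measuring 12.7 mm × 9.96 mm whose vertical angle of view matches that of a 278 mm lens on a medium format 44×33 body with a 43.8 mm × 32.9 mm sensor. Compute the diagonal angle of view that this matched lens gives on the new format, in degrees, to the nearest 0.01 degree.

10.95°

Equal vertical AOV ⇒ f₂ = f₁ · 9.96/32.9 = 278 × 0.30274 ≈ 84.1605 mm.
Sensor diagonal = √(12.7² + 9.96²) = √260.4916 ≈ 16.1398 mm.
Diagonal AOV on the new format = 2·arctan(16.1398 / (2 × 84.1605)) = 2·arctan(0.09589) ≈ 10.9543°.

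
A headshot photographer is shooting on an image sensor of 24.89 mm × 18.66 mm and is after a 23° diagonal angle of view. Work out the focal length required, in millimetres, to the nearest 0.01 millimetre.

76.45 mm

Sensor diagonal = √(24.89² + 18.66²) = √967.7077 ≈ 31.1080 mm.
From α = 2·arctan(d/2f) we get f = d / (2·tan(α/2)).
With d = 31.1080 mm and α/2 = 11.5°, tan(α/2) ≈ 0.20345, so f ≈ 31.1080 / 0.40690 ≈ 76.4504 mm.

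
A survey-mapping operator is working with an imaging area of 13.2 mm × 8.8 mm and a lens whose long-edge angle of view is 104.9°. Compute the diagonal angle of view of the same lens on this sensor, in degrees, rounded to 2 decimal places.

From the long-edge AOV: f = 13.2 / (2·tan(52.45°)) = 13.2 / 2.60175 ≈ 5.0735 mm.
Sensor diagonal = √(13.2² + 8.8²) = √251.6800 ≈ 15.8644 mm.
Diagonal AOV = 2·arctan(15.8644 / (2 × 5.0735)) = 2·arctan(1.56346) ≈ 114.7933°.

114.79°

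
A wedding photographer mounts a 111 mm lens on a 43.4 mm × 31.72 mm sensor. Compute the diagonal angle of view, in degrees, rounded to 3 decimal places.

27.224°

Sensor diagonal = √(43.4² + 31.72²) = √2889.7184 ≈ 53.7561 mm.
Angle of view α = 2·arctan(d/2f) with d = 53.7561 mm and f = 111 mm.
d/2f = 0.24214; arctan(0.24214) ≈ 13.6119°, so α ≈ 27.2237°.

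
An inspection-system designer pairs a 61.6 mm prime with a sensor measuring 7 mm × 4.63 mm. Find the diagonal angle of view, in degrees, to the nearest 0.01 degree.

Sensor diagonal = √(7² + 4.63²) = √70.4369 ≈ 8.3927 mm.
Angle of view α = 2·arctan(d/2f) with d = 8.3927 mm and f = 61.6 mm.
d/2f = 0.06812; arctan(0.06812) ≈ 3.8971°, so α ≈ 7.7942°.

7.79°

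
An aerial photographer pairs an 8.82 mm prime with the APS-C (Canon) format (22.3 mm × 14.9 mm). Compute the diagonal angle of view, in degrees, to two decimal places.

113.33°

Sensor diagonal = √(22.3² + 14.9²) = √719.3000 ≈ 26.8198 mm.
Angle of view α = 2·arctan(d/2f) with d = 26.8198 mm and f = 8.82 mm.
d/2f = 1.52040; arctan(1.52040) ≈ 56.6661°, so α ≈ 113.3323°.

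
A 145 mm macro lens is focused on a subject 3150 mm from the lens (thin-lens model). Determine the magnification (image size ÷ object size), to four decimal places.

0.0483×

Thin lens: 1/f = 1/dₒ + 1/dᵢ → 1/dᵢ = 1/145 − 1/3150 = 0.0065791 mm⁻¹, so dᵢ ≈ 151.9967 mm.
Magnification m = dᵢ/dₒ = 151.9967/3150 ≈ 0.04825.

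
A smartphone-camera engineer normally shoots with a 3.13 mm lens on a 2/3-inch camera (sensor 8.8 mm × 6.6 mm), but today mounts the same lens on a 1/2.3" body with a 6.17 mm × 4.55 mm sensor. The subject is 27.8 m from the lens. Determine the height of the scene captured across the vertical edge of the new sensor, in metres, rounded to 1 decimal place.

The focal length stays 3.13 mm; the relevant sensor dimension is now h = 4.55 mm. Object distance dₒ = 27.8 m = 27800 mm.
Thin-lens field height W = h·(dₒ − f)/f = 4.55 × (27800 − 3.13)/3.13 ≈ 40407.591 mm = 40.4076 m.

40.4 m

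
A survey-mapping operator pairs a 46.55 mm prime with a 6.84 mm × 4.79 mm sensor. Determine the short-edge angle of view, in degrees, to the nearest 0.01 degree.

Angle of view α = 2·arctan(h/2f) with h = 4.79 mm and f = 46.55 mm.
h/2f = 0.05145; arctan(0.05145) ≈ 2.9453°, so α ≈ 5.8905°.

5.89°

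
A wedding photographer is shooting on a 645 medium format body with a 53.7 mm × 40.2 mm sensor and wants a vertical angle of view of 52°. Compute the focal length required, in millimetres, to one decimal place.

From α = 2·arctan(h/2f) we get f = h / (2·tan(α/2)).
With h = 40.2 mm and α/2 = 26°, tan(α/2) ≈ 0.48773, so f ≈ 40.2 / 0.97547 ≈ 41.2111 mm.

41.2 mm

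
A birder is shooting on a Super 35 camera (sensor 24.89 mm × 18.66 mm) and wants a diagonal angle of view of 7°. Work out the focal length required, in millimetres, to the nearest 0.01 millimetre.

Sensor diagonal = √(24.89² + 18.66²) = √967.7077 ≈ 31.1080 mm.
From α = 2·arctan(d/2f) we get f = d / (2·tan(α/2)).
With d = 31.1080 mm and α/2 = 3.5°, tan(α/2) ≈ 0.06116, so f ≈ 31.1080 / 0.12233 ≈ 254.3057 mm.

254.31 mm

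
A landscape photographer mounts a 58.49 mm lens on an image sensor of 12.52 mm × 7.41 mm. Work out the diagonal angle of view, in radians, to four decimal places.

Sensor diagonal = √(12.52² + 7.41²) = √211.6585 ≈ 14.5485 mm.
Angle of view α = 2·arctan(d/2f) with d = 14.5485 mm and f = 58.49 mm.
d/2f = 0.12437; arctan(0.12437) ≈ 0.1237 rad, so α ≈ 0.2475 rad.

0.2475 rad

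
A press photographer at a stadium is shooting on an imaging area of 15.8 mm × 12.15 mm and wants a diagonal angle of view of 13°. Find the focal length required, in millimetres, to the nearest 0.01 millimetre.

Sensor diagonal = √(15.8² + 12.15²) = √397.2625 ≈ 19.9314 mm.
From α = 2·arctan(d/2f) we get f = d / (2·tan(α/2)).
With d = 19.9314 mm and α/2 = 6.5°, tan(α/2) ≈ 0.11394, so f ≈ 19.9314 / 0.22787 ≈ 87.4680 mm.

87.47 mm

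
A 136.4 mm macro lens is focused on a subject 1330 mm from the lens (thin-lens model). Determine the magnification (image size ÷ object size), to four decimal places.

Thin lens: 1/f = 1/dₒ + 1/dᵢ → 1/dᵢ = 1/136.4 − 1/1330 = 0.0065795 mm⁻¹, so dᵢ ≈ 151.9873 mm.
Magnification m = dᵢ/dₒ = 151.9873/1330 ≈ 0.11428.

0.1143×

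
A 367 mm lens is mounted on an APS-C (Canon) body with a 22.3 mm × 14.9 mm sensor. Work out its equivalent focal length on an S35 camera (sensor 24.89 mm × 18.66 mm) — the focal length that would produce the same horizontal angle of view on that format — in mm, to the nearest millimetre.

410 mm

Equal angle of view means equal width/f ratio, so f₂ = f₁ · (width₂/width₁) = 367 × 24.89/22.3.
f₂ = 367 × 1.11614 ≈ 409.625 mm.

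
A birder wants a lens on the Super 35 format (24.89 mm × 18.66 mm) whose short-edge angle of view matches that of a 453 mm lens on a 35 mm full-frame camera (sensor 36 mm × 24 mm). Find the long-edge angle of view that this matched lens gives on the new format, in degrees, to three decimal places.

Equal short-edge AOV ⇒ f₂ = f₁ · 18.66/24 = 453 × 0.77750 ≈ 352.2075 mm.
Long-edge AOV on the new format = 2·arctan(24.89 / (2 × 352.2075)) = 2·arctan(0.03533) ≈ 4.0473°.

4.047°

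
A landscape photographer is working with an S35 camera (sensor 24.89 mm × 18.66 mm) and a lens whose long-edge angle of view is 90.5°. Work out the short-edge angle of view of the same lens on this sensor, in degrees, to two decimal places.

From the long-edge AOV: f = 24.89 / (2·tan(45.25°)) = 24.89 / 2.01753 ≈ 12.3369 mm.
Short-edge AOV = 2·arctan(18.66 / (2 × 12.3369)) = 2·arctan(0.75627) ≈ 74.1982°.

74.20°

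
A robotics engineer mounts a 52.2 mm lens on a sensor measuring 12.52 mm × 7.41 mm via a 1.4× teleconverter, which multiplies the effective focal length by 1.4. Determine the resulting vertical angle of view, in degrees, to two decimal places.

5.80°

Effective focal length f = 52.2 × 1.4 = 73.08 mm.
α = 2·arctan(7.41 / (2 × 73.08)) = 2·arctan(0.05070) ≈ 5.8046°.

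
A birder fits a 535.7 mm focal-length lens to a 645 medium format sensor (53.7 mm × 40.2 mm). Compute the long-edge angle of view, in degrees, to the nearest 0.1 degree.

Angle of view α = 2·arctan(w/2f) with w = 53.7 mm and f = 535.7 mm.
w/2f = 0.05012; arctan(0.05012) ≈ 2.8693°, so α ≈ 5.7387°.

5.7°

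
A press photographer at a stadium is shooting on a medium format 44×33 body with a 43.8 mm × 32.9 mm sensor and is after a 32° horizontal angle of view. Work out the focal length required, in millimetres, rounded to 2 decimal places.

76.37 mm

From α = 2·arctan(w/2f) we get f = w / (2·tan(α/2)).
With w = 43.8 mm and α/2 = 16°, tan(α/2) ≈ 0.28675, so f ≈ 43.8 / 0.57349 ≈ 76.3744 mm.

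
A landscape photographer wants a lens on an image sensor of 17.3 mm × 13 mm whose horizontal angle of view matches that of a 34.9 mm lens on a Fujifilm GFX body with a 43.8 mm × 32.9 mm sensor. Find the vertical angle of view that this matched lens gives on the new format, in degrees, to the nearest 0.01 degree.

50.49°

Equal horizontal AOV ⇒ f₂ = f₁ · 17.3/43.8 = 34.9 × 0.39498 ≈ 13.7847 mm.
Vertical AOV on the new format = 2·arctan(13 / (2 × 13.7847)) = 2·arctan(0.47154) ≈ 50.4912°.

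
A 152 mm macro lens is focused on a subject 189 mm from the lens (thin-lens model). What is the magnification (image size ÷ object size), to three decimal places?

Thin lens: 1/f = 1/dₒ + 1/dᵢ → 1/dᵢ = 1/152 − 1/189 = 0.0012879 mm⁻¹, so dᵢ ≈ 776.4324 mm.
Magnification m = dᵢ/dₒ = 776.4324/189 ≈ 4.10811.

4.108×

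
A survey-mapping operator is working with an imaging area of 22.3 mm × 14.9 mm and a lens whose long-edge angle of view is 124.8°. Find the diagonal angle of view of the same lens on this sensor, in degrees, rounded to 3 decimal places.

133.012°

From the long-edge AOV: f = 22.3 / (2·tan(62.4°)) = 22.3 / 3.82565 ≈ 5.8291 mm.
Sensor diagonal = √(22.3² + 14.9²) = √719.3000 ≈ 26.8198 mm.
Diagonal AOV = 2·arctan(26.8198 / (2 × 5.8291)) = 2·arctan(2.30052) ≈ 133.0123°.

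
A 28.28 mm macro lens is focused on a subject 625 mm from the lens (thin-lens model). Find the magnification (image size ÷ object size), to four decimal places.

0.0474×

Thin lens: 1/f = 1/dₒ + 1/dᵢ → 1/dᵢ = 1/28.28 − 1/625 = 0.0337607 mm⁻¹, so dᵢ ≈ 29.6203 mm.
Magnification m = dᵢ/dₒ = 29.6203/625 ≈ 0.04739.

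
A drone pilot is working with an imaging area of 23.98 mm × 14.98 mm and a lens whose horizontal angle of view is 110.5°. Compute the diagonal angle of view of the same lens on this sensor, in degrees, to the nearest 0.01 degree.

From the horizontal AOV: f = 23.98 / (2·tan(55.25°)) = 23.98 / 2.88299 ≈ 8.3178 mm.
Sensor diagonal = √(23.98² + 14.98²) = √799.4408 ≈ 28.2744 mm.
Diagonal AOV = 2·arctan(28.2744 / (2 × 8.3178)) = 2·arctan(1.69964) ≈ 119.0583°.

119.06°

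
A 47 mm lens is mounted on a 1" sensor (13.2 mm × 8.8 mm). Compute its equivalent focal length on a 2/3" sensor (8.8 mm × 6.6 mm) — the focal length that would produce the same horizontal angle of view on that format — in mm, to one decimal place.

Equal angle of view means equal width/f ratio, so f₂ = f₁ · (width₂/width₁) = 47 × 8.8/13.2.
f₂ = 47 × 0.66667 ≈ 31.333 mm.

31.3 mm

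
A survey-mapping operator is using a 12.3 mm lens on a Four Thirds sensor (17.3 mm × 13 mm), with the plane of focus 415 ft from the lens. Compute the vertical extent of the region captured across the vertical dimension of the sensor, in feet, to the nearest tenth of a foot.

438.6 ft

dₒ: 415 ft × 304.8 mm/ft = 126492.00 mm.
Similar triangles through the lens centre give W/dₒ = h/dᵢ; with 1/f = 1/dₒ + 1/dᵢ this gives W = h·(dₒ − f)/f.
W = 13 mm × (126492 − 12.3) / 12.3 = 13 × 10282.9021 ≈ 133677.727 mm = 133677.727/304.8 ft = 438.575 ft.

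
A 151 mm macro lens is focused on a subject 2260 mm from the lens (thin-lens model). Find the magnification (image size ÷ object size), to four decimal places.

Thin lens: 1/f = 1/dₒ + 1/dᵢ → 1/dᵢ = 1/151 − 1/2260 = 0.0061800 mm⁻¹, so dᵢ ≈ 161.8113 mm.
Magnification m = dᵢ/dₒ = 161.8113/2260 ≈ 0.07160.

0.0716×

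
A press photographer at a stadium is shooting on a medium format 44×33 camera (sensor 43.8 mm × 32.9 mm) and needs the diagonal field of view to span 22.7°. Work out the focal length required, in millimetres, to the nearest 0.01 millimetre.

Sensor diagonal = √(43.8² + 32.9²) = √3000.8500 ≈ 54.7800 mm.
From α = 2·arctan(d/2f) we get f = d / (2·tan(α/2)).
With d = 54.7800 mm and α/2 = 11.35°, tan(α/2) ≈ 0.20073, so f ≈ 54.7800 / 0.40145 ≈ 136.4538 mm.

136.45 mm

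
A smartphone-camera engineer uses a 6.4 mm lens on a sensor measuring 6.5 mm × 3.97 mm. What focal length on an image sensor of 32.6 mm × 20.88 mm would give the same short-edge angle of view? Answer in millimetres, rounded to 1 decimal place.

Equal angle of view means equal height/f ratio, so f₂ = f₁ · (height₂/height₁) = 6.4 × 20.88/3.97.
f₂ = 6.4 × 5.25945 ≈ 33.660 mm.

33.7 mm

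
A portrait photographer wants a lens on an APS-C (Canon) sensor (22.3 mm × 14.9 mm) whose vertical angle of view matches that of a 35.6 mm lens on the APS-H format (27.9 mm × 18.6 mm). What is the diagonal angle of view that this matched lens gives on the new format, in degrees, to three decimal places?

50.368°

Equal vertical AOV ⇒ f₂ = f₁ · 14.9/18.6 = 35.6 × 0.80108 ≈ 28.5183 mm.
Sensor diagonal = √(22.3² + 14.9²) = √719.3000 ≈ 26.8198 mm.
Diagonal AOV on the new format = 2·arctan(26.8198 / (2 × 28.5183)) = 2·arctan(0.47022) ≈ 50.3678°.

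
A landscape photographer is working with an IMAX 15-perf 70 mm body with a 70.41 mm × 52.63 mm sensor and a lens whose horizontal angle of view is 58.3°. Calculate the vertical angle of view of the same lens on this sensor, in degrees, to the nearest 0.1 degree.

From the horizontal AOV: f = 70.41 / (2·tan(29.15°)) = 70.41 / 1.11547 ≈ 63.1212 mm.
Vertical AOV = 2·arctan(52.63 / (2 × 63.1212)) = 2·arctan(0.41690) ≈ 45.2621°.

45.3°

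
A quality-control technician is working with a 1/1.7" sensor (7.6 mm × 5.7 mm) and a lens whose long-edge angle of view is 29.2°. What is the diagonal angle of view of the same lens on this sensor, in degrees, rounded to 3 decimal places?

36.071°

From the long-edge AOV: f = 7.6 / (2·tan(14.6°)) = 7.6 / 0.52096 ≈ 14.5884 mm.
Sensor diagonal = √(7.6² + 5.7²) = √90.2500 ≈ 9.5000 mm.
Diagonal AOV = 2·arctan(9.5000 / (2 × 14.5884)) = 2·arctan(0.32560) ≈ 36.0706°.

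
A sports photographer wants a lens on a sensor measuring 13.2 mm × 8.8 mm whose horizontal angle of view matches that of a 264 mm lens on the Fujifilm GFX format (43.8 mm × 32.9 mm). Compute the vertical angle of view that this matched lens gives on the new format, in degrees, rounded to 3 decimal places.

6.331°

Equal horizontal AOV ⇒ f₂ = f₁ · 13.2/43.8 = 264 × 0.30137 ≈ 79.5616 mm.
Vertical AOV on the new format = 2·arctan(8.8 / (2 × 79.5616)) = 2·arctan(0.05530) ≈ 6.3308°.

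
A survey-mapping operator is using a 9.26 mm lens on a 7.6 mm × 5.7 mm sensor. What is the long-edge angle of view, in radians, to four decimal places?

0.7788 rad

Angle of view α = 2·arctan(w/2f) with w = 7.6 mm and f = 9.26 mm.
w/2f = 0.41037; arctan(0.41037) ≈ 0.3894 rad, so α ≈ 0.7788 rad.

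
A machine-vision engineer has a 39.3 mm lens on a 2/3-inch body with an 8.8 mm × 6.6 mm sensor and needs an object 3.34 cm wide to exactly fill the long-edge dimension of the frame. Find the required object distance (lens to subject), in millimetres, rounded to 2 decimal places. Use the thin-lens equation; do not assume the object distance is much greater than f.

188.46 mm

W: 3.34 cm = 33.4 mm.
Magnification m = w/W = dᵢ/dₒ; combined with 1/f = 1/dₒ + 1/dᵢ this gives dₒ = f·(1 + W/w).
dₒ = 39.3 mm × (1 + 33.4/8.8) = 39.3 × 4.7955 ≈ 188.461 mm.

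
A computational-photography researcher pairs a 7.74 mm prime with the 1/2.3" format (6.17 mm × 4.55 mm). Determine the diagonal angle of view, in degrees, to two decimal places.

52.69°

Sensor diagonal = √(6.17² + 4.55²) = √58.7714 ≈ 7.6663 mm.
Angle of view α = 2·arctan(d/2f) with d = 7.6663 mm and f = 7.74 mm.
d/2f = 0.49524; arctan(0.49524) ≈ 26.3463°, so α ≈ 52.6925°.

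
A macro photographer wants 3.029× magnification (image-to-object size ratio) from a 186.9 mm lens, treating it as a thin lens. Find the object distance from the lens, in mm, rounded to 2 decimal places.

With m = dᵢ/dₒ and 1/f = 1/dₒ + 1/dᵢ, substituting dᵢ = m·dₒ gives 1/f = (1 + 1/m)/dₒ, hence dₒ = f·(1 + 1/m).
dₒ = 186.9 × (1 + 1/3.029) = 186.9 × 1.33014 ≈ 248.604 mm.

248.60 mm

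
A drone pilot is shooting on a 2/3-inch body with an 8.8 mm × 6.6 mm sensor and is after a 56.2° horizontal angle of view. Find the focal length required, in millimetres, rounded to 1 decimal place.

From α = 2·arctan(w/2f) we get f = w / (2·tan(α/2)).
With w = 8.8 mm and α/2 = 28.1°, tan(α/2) ≈ 0.53395, so f ≈ 8.8 / 1.06790 ≈ 8.2405 mm.

8.2 mm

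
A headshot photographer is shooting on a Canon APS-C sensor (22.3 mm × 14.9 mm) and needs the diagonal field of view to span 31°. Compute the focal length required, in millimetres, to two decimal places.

Sensor diagonal = √(22.3² + 14.9²) = √719.3000 ≈ 26.8198 mm.
From α = 2·arctan(d/2f) we get f = d / (2·tan(α/2)).
With d = 26.8198 mm and α/2 = 15.5°, tan(α/2) ≈ 0.27732, so f ≈ 26.8198 / 0.55465 ≈ 48.3545 mm.

48.35 mm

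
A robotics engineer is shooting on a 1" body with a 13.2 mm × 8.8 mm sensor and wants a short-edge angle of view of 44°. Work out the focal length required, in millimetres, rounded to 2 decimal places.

From α = 2·arctan(h/2f) we get f = h / (2·tan(α/2)).
With h = 8.8 mm and α/2 = 22°, tan(α/2) ≈ 0.40403, so f ≈ 8.8 / 0.80805 ≈ 10.8904 mm.

10.89 mm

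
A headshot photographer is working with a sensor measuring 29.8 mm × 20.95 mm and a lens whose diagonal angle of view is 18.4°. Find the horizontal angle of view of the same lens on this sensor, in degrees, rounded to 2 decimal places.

Sensor diagonal = √(29.8² + 20.95²) = √1326.9425 ≈ 36.4272 mm.
From the diagonal AOV: f = 36.4272 / (2·tan(9.2°)) = 36.4272 / 0.32393 ≈ 112.4542 mm.
Horizontal AOV = 2·arctan(29.8 / (2 × 112.4542)) = 2·arctan(0.13250) ≈ 15.0953°.

15.10°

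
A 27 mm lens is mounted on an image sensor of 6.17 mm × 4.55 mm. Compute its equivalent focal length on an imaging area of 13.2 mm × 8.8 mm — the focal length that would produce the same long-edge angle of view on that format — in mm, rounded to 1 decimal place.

57.8 mm

Equal angle of view means equal width/f ratio, so f₂ = f₁ · (width₂/width₁) = 27 × 13.2/6.17.
f₂ = 27 × 2.13938 ≈ 57.763 mm.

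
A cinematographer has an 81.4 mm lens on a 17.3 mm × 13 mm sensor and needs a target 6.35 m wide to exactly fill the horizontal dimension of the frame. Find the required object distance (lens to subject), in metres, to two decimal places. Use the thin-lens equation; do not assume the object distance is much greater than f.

W: 6.35 m = 6350 mm.
Magnification m = w/W = dᵢ/dₒ; combined with 1/f = 1/dₒ + 1/dᵢ this gives dₒ = f·(1 + W/w).
dₒ = 81.4 mm × (1 + 6350/17.3) = 81.4 × 368.0520 ≈ 29959.435 mm = 29.9594 m.

29.96 m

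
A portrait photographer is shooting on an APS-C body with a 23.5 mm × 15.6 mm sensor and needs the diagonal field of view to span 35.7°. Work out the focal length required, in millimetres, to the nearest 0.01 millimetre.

43.80 mm

Sensor diagonal = √(23.5² + 15.6²) = √795.6100 ≈ 28.2066 mm.
From α = 2·arctan(d/2f) we get f = d / (2·tan(α/2)).
With d = 28.2066 mm and α/2 = 17.85°, tan(α/2) ≈ 0.32203, so f ≈ 28.2066 / 0.64406 ≈ 43.7952 mm.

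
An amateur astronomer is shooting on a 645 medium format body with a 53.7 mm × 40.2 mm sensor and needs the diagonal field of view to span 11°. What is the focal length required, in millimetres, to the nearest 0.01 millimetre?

Sensor diagonal = √(53.7² + 40.2²) = √4499.7300 ≈ 67.0800 mm.
From α = 2·arctan(d/2f) we get f = d / (2·tan(α/2)).
With d = 67.0800 mm and α/2 = 5.5°, tan(α/2) ≈ 0.09629, so f ≈ 67.0800 / 0.19258 ≈ 348.3264 mm.

348.33 mm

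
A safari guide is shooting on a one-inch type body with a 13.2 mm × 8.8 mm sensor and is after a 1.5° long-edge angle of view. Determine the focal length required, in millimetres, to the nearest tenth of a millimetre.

From α = 2·arctan(w/2f) we get f = w / (2·tan(α/2)).
With w = 13.2 mm and α/2 = 0.75°, tan(α/2) ≈ 0.01309, so f ≈ 13.2 / 0.02618 ≈ 504.1741 mm.

504.2 mm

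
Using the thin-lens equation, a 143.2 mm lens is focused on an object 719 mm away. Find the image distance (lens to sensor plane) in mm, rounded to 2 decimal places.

178.81 mm

1/dᵢ = 1/f − 1/dₒ = 1/143.2 − 1/719 = 0.0055924 mm⁻¹.
dᵢ = 1/0.0055924 ≈ 178.8135 mm.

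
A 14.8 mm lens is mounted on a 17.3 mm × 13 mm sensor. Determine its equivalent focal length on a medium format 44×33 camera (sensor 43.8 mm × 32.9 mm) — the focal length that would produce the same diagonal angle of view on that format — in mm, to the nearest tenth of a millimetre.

Sensor diagonal = √(17.3² + 13²) = √468.2900 ≈ 21.6400 mm.
Sensor diagonal = √(43.8² + 32.9²) = √3000.8500 ≈ 54.7800 mm.
Equal angle of view means equal diagonal/f ratio, so f₂ = f₁ · (diagonal₂/diagonal₁) = 14.8 × 54.7800/21.6400.
f₂ = 14.8 × 2.53142 ≈ 37.465 mm.

37.5 mm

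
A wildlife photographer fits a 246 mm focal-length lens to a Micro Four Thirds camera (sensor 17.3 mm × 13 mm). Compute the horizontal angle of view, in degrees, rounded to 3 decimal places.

4.028°

Angle of view α = 2·arctan(w/2f) with w = 17.3 mm and f = 246 mm.
w/2f = 0.03516; arctan(0.03516) ≈ 2.0138°, so α ≈ 4.0277°.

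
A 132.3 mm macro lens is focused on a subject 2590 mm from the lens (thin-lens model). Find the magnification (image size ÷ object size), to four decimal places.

0.0538×

Thin lens: 1/f = 1/dₒ + 1/dᵢ → 1/dᵢ = 1/132.3 − 1/2590 = 0.0071725 mm⁻¹, so dᵢ ≈ 139.4218 mm.
Magnification m = dᵢ/dₒ = 139.4218/2590 ≈ 0.05383.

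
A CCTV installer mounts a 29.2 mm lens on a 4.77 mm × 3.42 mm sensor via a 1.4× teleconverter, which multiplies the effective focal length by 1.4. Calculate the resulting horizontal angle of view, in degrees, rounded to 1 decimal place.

Effective focal length f = 29.2 × 1.4 = 40.88 mm.
α = 2·arctan(4.77 / (2 × 40.88)) = 2·arctan(0.05834) ≈ 6.6779°.

6.7°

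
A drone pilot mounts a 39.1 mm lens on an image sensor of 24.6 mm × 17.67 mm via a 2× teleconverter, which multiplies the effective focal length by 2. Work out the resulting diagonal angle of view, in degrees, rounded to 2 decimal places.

21.92°

Effective focal length f = 39.1 × 2 = 78.2 mm.
Sensor diagonal = √(24.6² + 17.67²) = √917.3889 ≈ 30.2884 mm.
α = 2·arctan(30.288 / (2 × 78.2)) = 2·arctan(0.19366) ≈ 21.9205°.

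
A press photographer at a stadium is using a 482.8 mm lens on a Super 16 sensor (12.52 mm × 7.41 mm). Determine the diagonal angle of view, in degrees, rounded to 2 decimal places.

1.73°

Sensor diagonal = √(12.52² + 7.41²) = √211.6585 ≈ 14.5485 mm.
Angle of view α = 2·arctan(d/2f) with d = 14.5485 mm and f = 482.8 mm.
d/2f = 0.01507; arctan(0.01507) ≈ 0.8632°, so α ≈ 1.7264°.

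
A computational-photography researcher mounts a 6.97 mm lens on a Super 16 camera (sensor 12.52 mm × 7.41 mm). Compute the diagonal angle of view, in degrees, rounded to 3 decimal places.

92.447°

Sensor diagonal = √(12.52² + 7.41²) = √211.6585 ≈ 14.5485 mm.
Angle of view α = 2·arctan(d/2f) with d = 14.5485 mm and f = 6.97 mm.
d/2f = 1.04365; arctan(1.04365) ≈ 46.2236°, so α ≈ 92.4472°.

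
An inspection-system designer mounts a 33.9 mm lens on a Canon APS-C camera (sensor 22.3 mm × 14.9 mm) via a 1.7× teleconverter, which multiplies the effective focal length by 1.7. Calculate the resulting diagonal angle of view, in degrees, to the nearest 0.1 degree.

Effective focal length f = 33.9 × 1.7 = 57.63 mm.
Sensor diagonal = √(22.3² + 14.9²) = √719.3000 ≈ 26.8198 mm.
α = 2·arctan(26.820 / (2 × 57.63)) = 2·arctan(0.23269) ≈ 26.1980°.

26.2°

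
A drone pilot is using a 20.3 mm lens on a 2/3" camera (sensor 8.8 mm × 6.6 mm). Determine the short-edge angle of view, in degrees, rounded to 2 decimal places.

18.47°

Angle of view α = 2·arctan(h/2f) with h = 6.6 mm and f = 20.3 mm.
h/2f = 0.16256; arctan(0.16256) ≈ 9.2333°, so α ≈ 18.4666°.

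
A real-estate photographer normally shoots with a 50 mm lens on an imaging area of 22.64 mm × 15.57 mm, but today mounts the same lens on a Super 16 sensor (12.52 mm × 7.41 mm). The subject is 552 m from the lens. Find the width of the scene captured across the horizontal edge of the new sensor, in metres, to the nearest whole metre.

138 m

The focal length stays 50 mm; the relevant sensor dimension is now w = 12.52 mm. Object distance dₒ = 552 m = 552000 mm.
Thin-lens field width W = w·(dₒ − f)/f = 12.52 × (552000 − 50)/50 ≈ 138208.280 mm = 138.208 m.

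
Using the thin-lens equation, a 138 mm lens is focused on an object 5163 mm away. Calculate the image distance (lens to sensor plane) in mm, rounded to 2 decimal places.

141.79 mm

1/dᵢ = 1/f − 1/dₒ = 1/138 − 1/5163 = 0.0070527 mm⁻¹.
dᵢ = 1/0.0070527 ≈ 141.7899 mm.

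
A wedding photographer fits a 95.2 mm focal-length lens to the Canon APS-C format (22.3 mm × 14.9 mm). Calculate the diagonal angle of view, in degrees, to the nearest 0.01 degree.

Sensor diagonal = √(22.3² + 14.9²) = √719.3000 ≈ 26.8198 mm.
Angle of view α = 2·arctan(d/2f) with d = 26.8198 mm and f = 95.2 mm.
d/2f = 0.14086; arctan(0.14086) ≈ 8.0179°, so α ≈ 16.0359°.

16.04°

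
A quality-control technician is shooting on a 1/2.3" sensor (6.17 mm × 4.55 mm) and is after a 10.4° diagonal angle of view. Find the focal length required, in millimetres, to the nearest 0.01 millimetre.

42.12 mm

Sensor diagonal = √(6.17² + 4.55²) = √58.7714 ≈ 7.6663 mm.
From α = 2·arctan(d/2f) we get f = d / (2·tan(α/2)).
With d = 7.6663 mm and α/2 = 5.2°, tan(α/2) ≈ 0.09101, so f ≈ 7.6663 / 0.18201 ≈ 42.1190 mm.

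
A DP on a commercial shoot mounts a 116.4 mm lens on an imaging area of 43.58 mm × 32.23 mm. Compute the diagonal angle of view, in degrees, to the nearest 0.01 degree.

26.21°

Sensor diagonal = √(43.58² + 32.23²) = √2937.9893 ≈ 54.2032 mm.
Angle of view α = 2·arctan(d/2f) with d = 54.2032 mm and f = 116.4 mm.
d/2f = 0.23283; arctan(0.23283) ≈ 13.1068°, so α ≈ 26.2135°.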